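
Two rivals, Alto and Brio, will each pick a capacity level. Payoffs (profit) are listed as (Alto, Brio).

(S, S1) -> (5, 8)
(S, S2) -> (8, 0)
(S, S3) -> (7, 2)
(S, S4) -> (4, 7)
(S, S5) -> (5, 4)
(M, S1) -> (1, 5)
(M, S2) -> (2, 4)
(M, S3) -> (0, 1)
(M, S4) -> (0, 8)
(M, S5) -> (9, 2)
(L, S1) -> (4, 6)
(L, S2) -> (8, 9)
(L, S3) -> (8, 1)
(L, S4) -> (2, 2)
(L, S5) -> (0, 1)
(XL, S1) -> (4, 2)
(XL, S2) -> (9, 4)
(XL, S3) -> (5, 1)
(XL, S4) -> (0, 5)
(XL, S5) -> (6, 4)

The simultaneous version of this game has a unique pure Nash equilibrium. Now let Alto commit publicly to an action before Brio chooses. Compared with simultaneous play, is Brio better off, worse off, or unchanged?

better off

Work backward from Brio's decision.
- S → Brio plays S1 (best of 8, 0, 2, 7, 4); Alto gets 5.
- M → Brio plays S4 (best of 5, 4, 1, 8, 2); Alto gets 0.
- L → Brio plays S2 (best of 6, 9, 1, 2, 1); Alto gets 8.
- XL → Brio plays S4 (best of 2, 4, 1, 5, 4); Alto gets 0.
Among 5, 0, 8, 0, the best is 8 at L. Subgame-perfect outcome: (L, S2) with payoffs (8, 9).
Now find the simultaneous Nash equilibrium.
Alto's best replies: S1→S; S2→XL; S3→L; S4→S; S5→M.
Brio's best replies: S→S1; M→S4; L→S2; XL→S4.
The unique mutual best reply is (S, S1), giving (5, 8).
Brio earns 9 sequentially versus 8 at the Nash outcome: better off.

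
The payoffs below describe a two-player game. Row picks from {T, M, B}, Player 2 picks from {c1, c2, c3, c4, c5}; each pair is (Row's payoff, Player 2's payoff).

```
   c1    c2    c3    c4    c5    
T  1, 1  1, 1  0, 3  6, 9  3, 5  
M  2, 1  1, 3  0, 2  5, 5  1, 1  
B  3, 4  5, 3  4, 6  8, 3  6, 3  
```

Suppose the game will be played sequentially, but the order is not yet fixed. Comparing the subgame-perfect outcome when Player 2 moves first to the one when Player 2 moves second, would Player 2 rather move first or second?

If Row leads: Player 2's best replies are T→c4, M→c4, B→c3; Row's induced payoffs 6, 5, 4; outcome (T, c4), payoffs (6, 9).
If Player 2 leads: Row's best replies are c1→B, c2→B, c3→B, c4→B, c5→B; Player 2's induced payoffs 4, 3, 6, 3, 3; outcome (B, c3), payoffs (4, 6).
Player 2 gets 6 moving first and 9 moving second, so Player 2 prefers to move second.

second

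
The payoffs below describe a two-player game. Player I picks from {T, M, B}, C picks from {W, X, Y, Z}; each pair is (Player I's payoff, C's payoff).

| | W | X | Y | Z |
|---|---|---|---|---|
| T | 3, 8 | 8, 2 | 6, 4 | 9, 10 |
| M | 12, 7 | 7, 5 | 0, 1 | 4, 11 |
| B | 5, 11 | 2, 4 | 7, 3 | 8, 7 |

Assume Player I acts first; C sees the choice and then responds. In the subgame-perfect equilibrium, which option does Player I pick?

T

Work backward from C's decision.
- T: BR = Z, leader payoff 9.
- M: BR = Z, leader payoff 4.
- B: BR = W, leader payoff 5.
Among 9, 4, 5, the best is 9 at T. Subgame-perfect outcome: (T, Z) with payoffs (9, 10).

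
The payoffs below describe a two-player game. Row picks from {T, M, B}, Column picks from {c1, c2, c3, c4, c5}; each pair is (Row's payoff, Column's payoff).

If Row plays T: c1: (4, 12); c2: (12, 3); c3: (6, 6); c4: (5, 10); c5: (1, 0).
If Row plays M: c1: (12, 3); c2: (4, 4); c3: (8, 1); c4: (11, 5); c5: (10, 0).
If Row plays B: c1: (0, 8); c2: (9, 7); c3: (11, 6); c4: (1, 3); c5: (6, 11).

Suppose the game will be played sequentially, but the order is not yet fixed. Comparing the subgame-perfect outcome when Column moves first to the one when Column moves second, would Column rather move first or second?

first

If Row leads: Column's best replies are T→c1, M→c4, B→c5; Row's induced payoffs 4, 11, 6; outcome (M, c4), payoffs (11, 5).
If Column leads: Row's best replies are c1→M, c2→T, c3→B, c4→M, c5→M; Column's induced payoffs 3, 3, 6, 5, 0; outcome (B, c3), payoffs (11, 6).
Column gets 6 moving first and 5 moving second, so Column prefers to move first.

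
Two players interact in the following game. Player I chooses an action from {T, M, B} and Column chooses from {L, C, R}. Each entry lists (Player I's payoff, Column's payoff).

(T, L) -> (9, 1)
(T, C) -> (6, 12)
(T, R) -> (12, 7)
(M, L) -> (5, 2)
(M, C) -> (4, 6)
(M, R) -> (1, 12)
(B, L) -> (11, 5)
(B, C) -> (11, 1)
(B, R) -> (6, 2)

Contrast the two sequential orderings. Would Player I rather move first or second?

If Player I leads: Column's best replies are T→C, M→R, B→L; Player I's induced payoffs 6, 1, 11; outcome (B, L), payoffs (11, 5).
If Column leads: Player I's best replies are L→B, C→B, R→T; Column's induced payoffs 5, 1, 7; outcome (T, R), payoffs (12, 7).
Player I gets 11 moving first and 12 moving second, so Player I prefers to move second.

second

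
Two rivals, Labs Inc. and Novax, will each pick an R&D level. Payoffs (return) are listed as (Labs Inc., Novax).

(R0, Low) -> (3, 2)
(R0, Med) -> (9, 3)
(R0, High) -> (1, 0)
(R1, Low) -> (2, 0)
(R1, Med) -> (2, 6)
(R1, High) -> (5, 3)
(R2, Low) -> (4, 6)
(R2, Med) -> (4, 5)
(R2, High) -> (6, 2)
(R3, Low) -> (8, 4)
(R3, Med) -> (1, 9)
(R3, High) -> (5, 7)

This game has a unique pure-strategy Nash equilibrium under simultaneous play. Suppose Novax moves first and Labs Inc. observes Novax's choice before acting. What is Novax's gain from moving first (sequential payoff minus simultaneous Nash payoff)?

Work backward from Labs Inc.'s decision.
- Low: Labs Inc. compares 3, 2, 4, 8 and picks R3; Novax would get 4.
- Med: Labs Inc. compares 9, 2, 4, 1 and picks R0; Novax would get 3.
- High: Labs Inc. compares 1, 5, 6, 5 and picks R2; Novax would get 2.
Maximizing over 4, 3, 2, Novax chooses Low. Subgame-perfect outcome: (R3, Low) with payoffs (8, 4).
Now find the simultaneous Nash equilibrium.
Labs Inc.'s best replies: Low→R3; Med→R0; High→R2.
Novax's best replies: R0→Med; R1→Med; R2→Low; R3→Med.
The unique mutual best reply is (R0, Med), giving (9, 3).
Novax's commitment gain: 4 − 3 = 1.

1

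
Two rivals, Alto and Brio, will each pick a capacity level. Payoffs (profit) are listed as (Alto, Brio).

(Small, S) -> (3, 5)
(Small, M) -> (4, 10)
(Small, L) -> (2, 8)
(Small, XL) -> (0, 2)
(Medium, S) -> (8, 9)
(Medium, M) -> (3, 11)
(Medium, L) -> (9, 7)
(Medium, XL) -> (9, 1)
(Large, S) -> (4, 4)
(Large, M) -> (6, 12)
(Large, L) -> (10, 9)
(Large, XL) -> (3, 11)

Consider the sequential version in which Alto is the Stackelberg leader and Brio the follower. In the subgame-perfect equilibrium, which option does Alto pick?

Solve by backward induction (Alto leads).
- Small: Brio compares 5, 10, 8, 2 and picks M; Alto would get 4.
- Medium: Brio compares 9, 11, 7, 1 and picks M; Alto would get 3.
- Large: Brio compares 4, 12, 9, 11 and picks M; Alto would get 6.
Alto's induced payoffs are 4, 3, 6, so Alto commits to Large. Subgame-perfect outcome: (Large, M) with payoffs (6, 12).

Large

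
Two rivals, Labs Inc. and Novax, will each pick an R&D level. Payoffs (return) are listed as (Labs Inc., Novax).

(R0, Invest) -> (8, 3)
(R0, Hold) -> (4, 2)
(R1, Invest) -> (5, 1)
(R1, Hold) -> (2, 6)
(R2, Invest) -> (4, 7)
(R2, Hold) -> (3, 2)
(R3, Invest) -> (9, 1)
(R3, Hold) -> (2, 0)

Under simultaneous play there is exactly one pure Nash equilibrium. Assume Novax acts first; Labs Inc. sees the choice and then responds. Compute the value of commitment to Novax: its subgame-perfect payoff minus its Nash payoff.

1

Labs Inc. best-responds to each possible Novax move:
- Invest: BR = R3, leader payoff 1.
- Hold: BR = R0, leader payoff 2.
Among 1, 2, the best is 2 at Hold. Subgame-perfect outcome: (R0, Hold) with payoffs (4, 2).
Under simultaneous play:
Labs Inc.'s best replies: Invest→R3; Hold→R0.
Novax's best replies: R0→Invest; R1→Hold; R2→Invest; R3→Invest.
The unique mutual best reply is (R3, Invest), giving (9, 1).
Novax's commitment gain: 2 − 1 = 1.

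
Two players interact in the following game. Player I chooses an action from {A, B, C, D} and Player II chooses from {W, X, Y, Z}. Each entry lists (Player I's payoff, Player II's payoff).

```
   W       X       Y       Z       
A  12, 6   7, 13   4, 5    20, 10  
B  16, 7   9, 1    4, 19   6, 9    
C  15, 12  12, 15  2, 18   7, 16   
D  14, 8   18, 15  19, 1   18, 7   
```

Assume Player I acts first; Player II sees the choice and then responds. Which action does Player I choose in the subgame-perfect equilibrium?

D

Solve by backward induction (Player I leads).
- A: Player II compares 6, 13, 5, 10 and picks X; Player I would get 7.
- B: Player II compares 7, 1, 19, 9 and picks Y; Player I would get 4.
- C: Player II compares 12, 15, 18, 16 and picks Y; Player I would get 2.
- D: Player II compares 8, 15, 1, 7 and picks X; Player I would get 18.
Among 7, 4, 2, 18, the best is 18 at D. Subgame-perfect outcome: (D, X) with payoffs (18, 15).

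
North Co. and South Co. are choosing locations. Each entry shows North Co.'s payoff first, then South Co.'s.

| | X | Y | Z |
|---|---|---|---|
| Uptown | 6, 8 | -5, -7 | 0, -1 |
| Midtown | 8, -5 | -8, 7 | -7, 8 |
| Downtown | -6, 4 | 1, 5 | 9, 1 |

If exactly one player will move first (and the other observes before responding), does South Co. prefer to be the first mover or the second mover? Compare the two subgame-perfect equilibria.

If North Co. leads: South Co.'s best replies are Uptown→X, Midtown→Z, Downtown→Y; North Co.'s induced payoffs 6, -7, 1; outcome (Uptown, X), payoffs (6, 8).
If South Co. leads: North Co.'s best replies are X→Midtown, Y→Downtown, Z→Downtown; South Co.'s induced payoffs -5, 5, 1; outcome (Downtown, Y), payoffs (1, 5).
South Co. gets 5 moving first and 8 moving second, so South Co. prefers to move second.

second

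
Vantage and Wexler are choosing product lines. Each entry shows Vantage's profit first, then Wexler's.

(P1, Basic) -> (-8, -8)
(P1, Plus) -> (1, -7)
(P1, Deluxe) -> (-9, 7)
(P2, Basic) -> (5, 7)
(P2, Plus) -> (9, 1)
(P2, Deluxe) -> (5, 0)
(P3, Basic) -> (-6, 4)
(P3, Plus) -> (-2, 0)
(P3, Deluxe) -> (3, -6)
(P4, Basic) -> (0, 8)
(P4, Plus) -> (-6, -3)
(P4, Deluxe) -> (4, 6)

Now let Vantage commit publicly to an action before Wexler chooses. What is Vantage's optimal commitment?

P2

Backward induction with Vantage moving first.
- P1 → Wexler plays Deluxe (best of -8, -7, 7); Vantage gets -9.
- P2 → Wexler plays Basic (best of 7, 1, 0); Vantage gets 5.
- P3 → Wexler plays Basic (best of 4, 0, -6); Vantage gets -6.
- P4 → Wexler plays Basic (best of 8, -3, 6); Vantage gets 0.
Maximizing over -9, 5, -6, 0, Vantage chooses P2. Subgame-perfect outcome: (P2, Basic) with payoffs (5, 7).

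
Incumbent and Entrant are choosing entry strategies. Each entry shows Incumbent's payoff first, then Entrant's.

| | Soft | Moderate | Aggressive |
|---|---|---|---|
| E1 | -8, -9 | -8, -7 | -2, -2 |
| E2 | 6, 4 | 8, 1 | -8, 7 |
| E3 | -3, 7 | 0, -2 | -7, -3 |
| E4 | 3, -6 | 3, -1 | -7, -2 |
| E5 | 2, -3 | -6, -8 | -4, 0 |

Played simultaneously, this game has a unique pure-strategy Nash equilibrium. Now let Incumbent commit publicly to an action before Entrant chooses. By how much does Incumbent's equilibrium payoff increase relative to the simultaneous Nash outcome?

Work backward from Entrant's decision.
- E1: BR = Aggressive, leader payoff -2.
- E2: BR = Aggressive, leader payoff -8.
- E3: BR = Soft, leader payoff -3.
- E4: BR = Moderate, leader payoff 3.
- E5: BR = Aggressive, leader payoff -4.
Incumbent's induced payoffs are -2, -8, -3, 3, -4, so Incumbent commits to E4. Subgame-perfect outcome: (E4, Moderate) with payoffs (3, -1).
For the simultaneous game, intersect best replies.
Incumbent's best replies: Soft→E2; Moderate→E2; Aggressive→E1.
Entrant's best replies: E1→Aggressive; E2→Aggressive; E3→Soft; E4→Moderate; E5→Aggressive.
Only (E1, Aggressive) has each player best-responding; Nash payoffs (-2, -2).
Incumbent's commitment gain: 3 − -2 = 5.

5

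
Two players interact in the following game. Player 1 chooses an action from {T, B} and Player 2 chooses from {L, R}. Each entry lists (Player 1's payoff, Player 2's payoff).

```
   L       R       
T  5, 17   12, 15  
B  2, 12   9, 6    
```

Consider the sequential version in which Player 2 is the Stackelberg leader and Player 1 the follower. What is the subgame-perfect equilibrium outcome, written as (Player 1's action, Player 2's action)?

Player 1 best-responds to each possible Player 2 move:
- L: Player 1 compares 5, 2 and picks T; Player 2 would get 17.
- R: Player 1 compares 12, 9 and picks T; Player 2 would get 15.
Among 17, 15, the best is 17 at L. Subgame-perfect outcome: (T, L) with payoffs (5, 17).

(T, L)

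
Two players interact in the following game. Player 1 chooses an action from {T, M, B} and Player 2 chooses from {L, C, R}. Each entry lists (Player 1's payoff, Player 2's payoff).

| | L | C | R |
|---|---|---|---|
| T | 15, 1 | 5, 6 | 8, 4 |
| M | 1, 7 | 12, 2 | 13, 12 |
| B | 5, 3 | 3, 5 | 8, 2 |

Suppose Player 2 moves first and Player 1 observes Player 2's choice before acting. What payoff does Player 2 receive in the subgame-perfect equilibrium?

12

Work backward from Player 1's decision.
- L → Player 1 plays T (best of 15, 1, 5); Player 2 gets 1.
- C → Player 1 plays M (best of 5, 12, 3); Player 2 gets 2.
- R → Player 1 plays M (best of 8, 13, 8); Player 2 gets 12.
Maximizing over 1, 2, 12, Player 2 chooses R. Subgame-perfect outcome: (M, R) with payoffs (13, 12).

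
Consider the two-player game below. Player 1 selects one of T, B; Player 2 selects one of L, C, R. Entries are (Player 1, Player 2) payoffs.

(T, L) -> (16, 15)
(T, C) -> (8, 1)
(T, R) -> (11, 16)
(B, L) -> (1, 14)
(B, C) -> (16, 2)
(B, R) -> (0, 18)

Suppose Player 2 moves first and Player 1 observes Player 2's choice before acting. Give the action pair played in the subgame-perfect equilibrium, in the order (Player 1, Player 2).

Player 1 best-responds to each possible Player 2 move:
- L → Player 1 plays T (best of 16, 1); Player 2 gets 15.
- C → Player 1 plays B (best of 8, 16); Player 2 gets 2.
- R → Player 1 plays T (best of 11, 0); Player 2 gets 16.
Player 2's induced payoffs are 15, 2, 16, so Player 2 commits to R. Subgame-perfect outcome: (T, R) with payoffs (11, 16).

(T, R)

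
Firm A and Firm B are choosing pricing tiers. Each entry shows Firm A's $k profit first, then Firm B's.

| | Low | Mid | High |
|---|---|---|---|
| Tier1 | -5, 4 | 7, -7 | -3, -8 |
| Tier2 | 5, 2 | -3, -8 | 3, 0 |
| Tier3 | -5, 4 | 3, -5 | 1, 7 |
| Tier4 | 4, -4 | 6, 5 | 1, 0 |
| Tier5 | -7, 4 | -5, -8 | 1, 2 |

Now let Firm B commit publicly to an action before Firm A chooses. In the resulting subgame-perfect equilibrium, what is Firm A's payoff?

5

Solve by backward induction (Firm B leads).
- Low: BR = Tier2, leader payoff 2.
- Mid: BR = Tier1, leader payoff -7.
- High: BR = Tier2, leader payoff 0.
Among 2, -7, 0, the best is 2 at Low. Subgame-perfect outcome: (Tier2, Low) with payoffs (5, 2).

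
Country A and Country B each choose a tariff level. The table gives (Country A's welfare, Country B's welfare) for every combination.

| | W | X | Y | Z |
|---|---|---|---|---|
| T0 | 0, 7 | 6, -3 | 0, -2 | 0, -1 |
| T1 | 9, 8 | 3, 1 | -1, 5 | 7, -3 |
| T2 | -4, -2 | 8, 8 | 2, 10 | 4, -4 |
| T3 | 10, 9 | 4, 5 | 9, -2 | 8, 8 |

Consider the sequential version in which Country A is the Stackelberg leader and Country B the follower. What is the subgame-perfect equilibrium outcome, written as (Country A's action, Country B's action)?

(T3, W)

Solve by backward induction (Country A leads).
- T0: Country B compares 7, -3, -2, -1 and picks W; Country A would get 0.
- T1: Country B compares 8, 1, 5, -3 and picks W; Country A would get 9.
- T2: Country B compares -2, 8, 10, -4 and picks Y; Country A would get 2.
- T3: Country B compares 9, 5, -2, 8 and picks W; Country A would get 10.
Country A's induced payoffs are 0, 9, 2, 10, so Country A commits to T3. Subgame-perfect outcome: (T3, W) with payoffs (10, 9).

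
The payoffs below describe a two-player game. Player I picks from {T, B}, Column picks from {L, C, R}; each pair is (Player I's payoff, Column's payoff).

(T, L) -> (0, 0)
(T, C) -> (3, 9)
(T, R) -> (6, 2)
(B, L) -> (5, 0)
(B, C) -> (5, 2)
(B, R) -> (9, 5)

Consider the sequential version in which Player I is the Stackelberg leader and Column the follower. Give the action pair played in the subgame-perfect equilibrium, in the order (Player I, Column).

(B, R)

Work backward from Column's decision.
- T → Column plays C (best of 0, 9, 2); Player I gets 3.
- B → Column plays R (best of 0, 2, 5); Player I gets 9.
Among 3, 9, the best is 9 at B. Subgame-perfect outcome: (B, R) with payoffs (9, 5).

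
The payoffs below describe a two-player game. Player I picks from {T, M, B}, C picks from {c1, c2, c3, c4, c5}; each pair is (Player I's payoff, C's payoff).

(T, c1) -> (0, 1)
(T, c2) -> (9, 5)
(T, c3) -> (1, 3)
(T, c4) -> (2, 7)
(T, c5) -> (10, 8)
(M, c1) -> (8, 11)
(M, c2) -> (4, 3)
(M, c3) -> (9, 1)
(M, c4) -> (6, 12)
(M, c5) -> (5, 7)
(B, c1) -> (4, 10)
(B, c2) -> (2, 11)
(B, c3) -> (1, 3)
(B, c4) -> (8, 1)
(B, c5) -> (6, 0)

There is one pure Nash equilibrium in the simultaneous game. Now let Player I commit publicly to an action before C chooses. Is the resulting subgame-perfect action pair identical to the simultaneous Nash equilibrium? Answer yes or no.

Backward induction with Player I moving first.
- T → C plays c5 (best of 1, 5, 3, 7, 8); Player I gets 10.
- M → C plays c4 (best of 11, 3, 1, 12, 7); Player I gets 6.
- B → C plays c2 (best of 10, 11, 3, 1, 0); Player I gets 2.
Among 10, 6, 2, the best is 10 at T. Subgame-perfect outcome: (T, c5) with payoffs (10, 8).
For the simultaneous game, intersect best replies.
Player I's best replies: c1→M; c2→T; c3→M; c4→B; c5→T.
C's best replies: T→c5; M→c4; B→c2.
Only (T, c5) has each player best-responding; Nash payoffs (10, 8).
Sequential outcome (T, c5) coincides with the Nash profile (T, c5).

yes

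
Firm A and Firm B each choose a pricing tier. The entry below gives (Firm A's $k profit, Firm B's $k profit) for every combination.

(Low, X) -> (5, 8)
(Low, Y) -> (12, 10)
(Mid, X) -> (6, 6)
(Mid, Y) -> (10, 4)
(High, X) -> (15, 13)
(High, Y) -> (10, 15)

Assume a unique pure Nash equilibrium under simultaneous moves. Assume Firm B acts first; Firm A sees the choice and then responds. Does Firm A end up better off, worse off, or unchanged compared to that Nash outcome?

Solve by backward induction (Firm B leads).
- X: Firm A compares 5, 6, 15 and picks High; Firm B would get 13.
- Y: Firm A compares 12, 10, 10 and picks Low; Firm B would get 10.
Firm B's induced payoffs are 13, 10, so Firm B commits to X. Subgame-perfect outcome: (High, X) with payoffs (15, 13).
For the simultaneous game, intersect best replies.
Firm A's best replies: X→High; Y→Low.
Firm B's best replies: Low→Y; Mid→X; High→Y.
Only (Low, Y) has each player best-responding; Nash payoffs (12, 10).
Firm A earns 15 sequentially versus 12 at the Nash outcome: better off.

better off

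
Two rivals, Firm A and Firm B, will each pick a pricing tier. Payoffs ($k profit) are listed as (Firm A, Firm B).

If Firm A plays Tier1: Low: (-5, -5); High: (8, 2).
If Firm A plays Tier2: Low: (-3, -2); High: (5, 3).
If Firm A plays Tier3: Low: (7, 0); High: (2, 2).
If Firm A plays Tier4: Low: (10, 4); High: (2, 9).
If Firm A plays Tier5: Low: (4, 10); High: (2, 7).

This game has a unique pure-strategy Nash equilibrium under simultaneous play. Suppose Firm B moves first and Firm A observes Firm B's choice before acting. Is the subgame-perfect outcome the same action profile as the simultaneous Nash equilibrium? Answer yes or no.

no

Backward induction with Firm B moving first.
- Low: BR = Tier4, leader payoff 4.
- High: BR = Tier1, leader payoff 2.
Firm B's induced payoffs are 4, 2, so Firm B commits to Low. Subgame-perfect outcome: (Tier4, Low) with payoffs (10, 4).
Under simultaneous play:
Firm A's best replies: Low→Tier4; High→Tier1.
Firm B's best replies: Tier1→High; Tier2→High; Tier3→High; Tier4→High; Tier5→Low.
The unique mutual best reply is (Tier1, High), giving (8, 2).
Sequential outcome (Tier4, Low) differs from the Nash profile (Tier1, High).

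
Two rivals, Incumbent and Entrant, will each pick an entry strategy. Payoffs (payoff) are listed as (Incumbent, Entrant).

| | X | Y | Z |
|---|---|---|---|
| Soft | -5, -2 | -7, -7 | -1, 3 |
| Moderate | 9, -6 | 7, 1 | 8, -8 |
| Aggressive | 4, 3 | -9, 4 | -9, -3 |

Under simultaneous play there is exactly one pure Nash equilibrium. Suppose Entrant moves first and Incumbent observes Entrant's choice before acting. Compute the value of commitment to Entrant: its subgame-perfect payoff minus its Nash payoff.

0

Work backward from Incumbent's decision.
- X: BR = Moderate, leader payoff -6.
- Y: BR = Moderate, leader payoff 1.
- Z: BR = Moderate, leader payoff -8.
Among -6, 1, -8, the best is 1 at Y. Subgame-perfect outcome: (Moderate, Y) with payoffs (7, 1).
Under simultaneous play:
Incumbent's best replies: X→Moderate; Y→Moderate; Z→Moderate.
Entrant's best replies: Soft→Z; Moderate→Y; Aggressive→Y.
Only (Moderate, Y) has each player best-responding; Nash payoffs (7, 1).
Entrant's commitment gain: 1 − 1 = 0.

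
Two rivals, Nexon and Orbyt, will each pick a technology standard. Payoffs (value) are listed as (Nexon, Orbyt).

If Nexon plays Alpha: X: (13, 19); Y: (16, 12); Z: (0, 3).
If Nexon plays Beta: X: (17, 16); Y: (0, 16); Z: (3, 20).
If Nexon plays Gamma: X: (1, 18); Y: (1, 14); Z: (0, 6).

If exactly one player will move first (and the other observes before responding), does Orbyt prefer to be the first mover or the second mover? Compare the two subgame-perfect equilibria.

first

If Nexon leads: Orbyt's best replies are Alpha→X, Beta→Z, Gamma→X; Nexon's induced payoffs 13, 3, 1; outcome (Alpha, X), payoffs (13, 19).
If Orbyt leads: Nexon's best replies are X→Beta, Y→Alpha, Z→Beta; Orbyt's induced payoffs 16, 12, 20; outcome (Beta, Z), payoffs (3, 20).
Orbyt gets 20 moving first and 19 moving second, so Orbyt prefers to move first.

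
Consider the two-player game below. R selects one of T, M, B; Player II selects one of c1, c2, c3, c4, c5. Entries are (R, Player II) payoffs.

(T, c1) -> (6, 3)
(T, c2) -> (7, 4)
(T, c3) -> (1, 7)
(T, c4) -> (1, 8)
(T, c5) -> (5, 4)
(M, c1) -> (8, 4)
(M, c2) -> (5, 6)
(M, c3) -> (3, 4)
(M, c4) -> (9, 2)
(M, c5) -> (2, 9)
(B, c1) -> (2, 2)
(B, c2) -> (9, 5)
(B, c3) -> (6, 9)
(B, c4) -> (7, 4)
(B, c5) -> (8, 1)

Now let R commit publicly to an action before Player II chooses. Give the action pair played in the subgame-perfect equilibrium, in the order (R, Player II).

(B, c3)

Backward induction with R moving first.
- T: BR = c4, leader payoff 1.
- M: BR = c5, leader payoff 2.
- B: BR = c3, leader payoff 6.
Maximizing over 1, 2, 6, R chooses B. Subgame-perfect outcome: (B, c3) with payoffs (6, 9).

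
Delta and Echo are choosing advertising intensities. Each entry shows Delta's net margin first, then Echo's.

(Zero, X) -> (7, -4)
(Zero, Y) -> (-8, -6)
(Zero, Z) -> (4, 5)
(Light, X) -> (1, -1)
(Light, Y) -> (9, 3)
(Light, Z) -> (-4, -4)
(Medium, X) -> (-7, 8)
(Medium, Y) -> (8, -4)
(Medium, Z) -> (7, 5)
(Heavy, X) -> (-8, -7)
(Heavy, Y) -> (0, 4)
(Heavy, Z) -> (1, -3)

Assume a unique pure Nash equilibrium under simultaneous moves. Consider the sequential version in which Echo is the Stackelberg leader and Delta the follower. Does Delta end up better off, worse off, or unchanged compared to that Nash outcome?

worse off

Work backward from Delta's decision.
- X → Delta plays Zero (best of 7, 1, -7, -8); Echo gets -4.
- Y → Delta plays Light (best of -8, 9, 8, 0); Echo gets 3.
- Z → Delta plays Medium (best of 4, -4, 7, 1); Echo gets 5.
Echo's induced payoffs are -4, 3, 5, so Echo commits to Z. Subgame-perfect outcome: (Medium, Z) with payoffs (7, 5).
Under simultaneous play:
Delta's best replies: X→Zero; Y→Light; Z→Medium.
Echo's best replies: Zero→Z; Light→Y; Medium→X; Heavy→Y.
Only (Light, Y) has each player best-responding; Nash payoffs (9, 3).
Delta earns 7 sequentially versus 9 at the Nash outcome: worse off.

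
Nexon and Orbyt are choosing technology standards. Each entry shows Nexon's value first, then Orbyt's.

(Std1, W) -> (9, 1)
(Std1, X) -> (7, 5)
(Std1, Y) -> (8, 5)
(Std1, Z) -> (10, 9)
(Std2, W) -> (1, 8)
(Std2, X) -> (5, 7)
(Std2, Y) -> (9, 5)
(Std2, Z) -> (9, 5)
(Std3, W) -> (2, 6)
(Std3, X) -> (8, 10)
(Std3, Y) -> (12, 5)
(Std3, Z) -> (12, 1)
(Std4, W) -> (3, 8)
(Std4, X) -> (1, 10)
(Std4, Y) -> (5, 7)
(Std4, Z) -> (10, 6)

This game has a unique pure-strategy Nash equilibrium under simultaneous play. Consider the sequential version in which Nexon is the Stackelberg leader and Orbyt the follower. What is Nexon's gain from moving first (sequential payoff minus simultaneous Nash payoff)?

2

Solve by backward induction (Nexon leads).
- Std1: Orbyt compares 1, 5, 5, 9 and picks Z; Nexon would get 10.
- Std2: Orbyt compares 8, 7, 5, 5 and picks W; Nexon would get 1.
- Std3: Orbyt compares 6, 10, 5, 1 and picks X; Nexon would get 8.
- Std4: Orbyt compares 8, 10, 7, 6 and picks X; Nexon would get 1.
Maximizing over 10, 1, 8, 1, Nexon chooses Std1. Subgame-perfect outcome: (Std1, Z) with payoffs (10, 9).
For the simultaneous game, intersect best replies.
Nexon's best replies: W→Std1; X→Std3; Y→Std3; Z→Std3.
Orbyt's best replies: Std1→Z; Std2→W; Std3→X; Std4→X.
The unique mutual best reply is (Std3, X), giving (8, 10).
Nexon's commitment gain: 10 − 8 = 2.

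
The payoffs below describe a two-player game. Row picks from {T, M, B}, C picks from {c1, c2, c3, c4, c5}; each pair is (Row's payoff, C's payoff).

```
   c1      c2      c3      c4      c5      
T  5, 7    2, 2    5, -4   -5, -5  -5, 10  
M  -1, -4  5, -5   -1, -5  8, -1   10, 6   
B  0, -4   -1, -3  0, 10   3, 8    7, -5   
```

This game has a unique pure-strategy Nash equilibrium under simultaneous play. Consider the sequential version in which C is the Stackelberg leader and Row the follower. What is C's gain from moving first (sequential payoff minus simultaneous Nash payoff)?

1

Backward induction with C moving first.
- c1: BR = T, leader payoff 7.
- c2: BR = M, leader payoff -5.
- c3: BR = T, leader payoff -4.
- c4: BR = M, leader payoff -1.
- c5: BR = M, leader payoff 6.
Among 7, -5, -4, -1, 6, the best is 7 at c1. Subgame-perfect outcome: (T, c1) with payoffs (5, 7).
Under simultaneous play:
Row's best replies: c1→T; c2→M; c3→T; c4→M; c5→M.
C's best replies: T→c5; M→c5; B→c3.
Only (M, c5) has each player best-responding; Nash payoffs (10, 6).
C's commitment gain: 7 − 6 = 1.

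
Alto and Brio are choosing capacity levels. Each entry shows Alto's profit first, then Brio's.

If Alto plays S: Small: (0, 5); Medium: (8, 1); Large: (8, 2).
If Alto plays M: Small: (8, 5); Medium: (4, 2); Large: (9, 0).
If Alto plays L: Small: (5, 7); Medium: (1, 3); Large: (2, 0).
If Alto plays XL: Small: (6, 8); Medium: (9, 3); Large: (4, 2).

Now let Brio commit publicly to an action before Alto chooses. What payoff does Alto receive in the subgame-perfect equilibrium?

8

Solve by backward induction (Brio leads).
- Small: Alto compares 0, 8, 5, 6 and picks M; Brio would get 5.
- Medium: Alto compares 8, 4, 1, 9 and picks XL; Brio would get 3.
- Large: Alto compares 8, 9, 2, 4 and picks M; Brio would get 0.
Brio's induced payoffs are 5, 3, 0, so Brio commits to Small. Subgame-perfect outcome: (M, Small) with payoffs (8, 5).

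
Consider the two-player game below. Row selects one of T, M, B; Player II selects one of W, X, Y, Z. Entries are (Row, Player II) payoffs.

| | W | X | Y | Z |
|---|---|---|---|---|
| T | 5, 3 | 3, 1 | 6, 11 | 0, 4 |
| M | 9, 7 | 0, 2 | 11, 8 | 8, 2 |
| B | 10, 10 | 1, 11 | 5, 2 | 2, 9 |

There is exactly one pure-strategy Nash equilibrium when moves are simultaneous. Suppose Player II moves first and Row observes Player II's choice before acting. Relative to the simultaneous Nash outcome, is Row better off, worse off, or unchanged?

Solve by backward induction (Player II leads).
- W: Row compares 5, 9, 10 and picks B; Player II would get 10.
- X: Row compares 3, 0, 1 and picks T; Player II would get 1.
- Y: Row compares 6, 11, 5 and picks M; Player II would get 8.
- Z: Row compares 0, 8, 2 and picks M; Player II would get 2.
Maximizing over 10, 1, 8, 2, Player II chooses W. Subgame-perfect outcome: (B, W) with payoffs (10, 10).
Under simultaneous play:
Row's best replies: W→B; X→T; Y→M; Z→M.
Player II's best replies: T→Y; M→Y; B→X.
Only (M, Y) has each player best-responding; Nash payoffs (11, 8).
Row earns 10 sequentially versus 11 at the Nash outcome: worse off.

worse off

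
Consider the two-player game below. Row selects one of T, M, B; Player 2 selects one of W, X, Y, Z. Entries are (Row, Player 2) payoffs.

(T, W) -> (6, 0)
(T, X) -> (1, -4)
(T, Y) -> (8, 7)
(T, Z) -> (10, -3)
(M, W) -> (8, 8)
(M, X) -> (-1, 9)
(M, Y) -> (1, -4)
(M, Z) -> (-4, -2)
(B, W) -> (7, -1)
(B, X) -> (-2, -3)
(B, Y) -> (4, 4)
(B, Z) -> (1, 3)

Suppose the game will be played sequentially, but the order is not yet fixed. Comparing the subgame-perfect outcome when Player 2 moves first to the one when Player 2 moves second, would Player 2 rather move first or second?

first

If Row leads: Player 2's best replies are T→Y, M→X, B→Y; Row's induced payoffs 8, -1, 4; outcome (T, Y), payoffs (8, 7).
If Player 2 leads: Row's best replies are W→M, X→T, Y→T, Z→T; Player 2's induced payoffs 8, -4, 7, -3; outcome (M, W), payoffs (8, 8).
Player 2 gets 8 moving first and 7 moving second, so Player 2 prefers to move first.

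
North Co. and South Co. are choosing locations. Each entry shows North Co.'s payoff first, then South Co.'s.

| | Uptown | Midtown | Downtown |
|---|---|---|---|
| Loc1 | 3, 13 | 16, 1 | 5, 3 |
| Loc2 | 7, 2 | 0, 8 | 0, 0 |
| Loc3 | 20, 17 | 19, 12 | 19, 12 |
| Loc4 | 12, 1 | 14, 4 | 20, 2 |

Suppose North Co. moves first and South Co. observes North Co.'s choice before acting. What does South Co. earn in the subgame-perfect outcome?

Backward induction with North Co. moving first.
- Loc1 → South Co. plays Uptown (best of 13, 1, 3); North Co. gets 3.
- Loc2 → South Co. plays Midtown (best of 2, 8, 0); North Co. gets 0.
- Loc3 → South Co. plays Uptown (best of 17, 12, 12); North Co. gets 20.
- Loc4 → South Co. plays Midtown (best of 1, 4, 2); North Co. gets 14.
Among 3, 0, 20, 14, the best is 20 at Loc3. Subgame-perfect outcome: (Loc3, Uptown) with payoffs (20, 17).

17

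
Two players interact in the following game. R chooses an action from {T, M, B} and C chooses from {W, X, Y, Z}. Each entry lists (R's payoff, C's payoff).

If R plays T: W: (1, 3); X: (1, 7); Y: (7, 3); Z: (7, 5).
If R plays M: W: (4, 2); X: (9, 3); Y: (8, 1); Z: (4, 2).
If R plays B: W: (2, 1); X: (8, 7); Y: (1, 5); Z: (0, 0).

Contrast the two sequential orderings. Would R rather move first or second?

If R leads: C's best replies are T→X, M→X, B→X; R's induced payoffs 1, 9, 8; outcome (M, X), payoffs (9, 3).
If C leads: R's best replies are W→M, X→M, Y→M, Z→T; C's induced payoffs 2, 3, 1, 5; outcome (T, Z), payoffs (7, 5).
R gets 9 moving first and 7 moving second, so R prefers to move first.

first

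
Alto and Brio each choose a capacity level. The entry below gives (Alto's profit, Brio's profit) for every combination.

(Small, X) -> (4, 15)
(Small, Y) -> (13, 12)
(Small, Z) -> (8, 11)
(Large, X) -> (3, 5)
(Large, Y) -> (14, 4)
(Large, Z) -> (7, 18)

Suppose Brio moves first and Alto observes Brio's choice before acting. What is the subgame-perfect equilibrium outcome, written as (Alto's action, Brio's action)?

Alto best-responds to each possible Brio move:
- X: BR = Small, leader payoff 15.
- Y: BR = Large, leader payoff 4.
- Z: BR = Small, leader payoff 11.
Among 15, 4, 11, the best is 15 at X. Subgame-perfect outcome: (Small, X) with payoffs (4, 15).

(Small, X)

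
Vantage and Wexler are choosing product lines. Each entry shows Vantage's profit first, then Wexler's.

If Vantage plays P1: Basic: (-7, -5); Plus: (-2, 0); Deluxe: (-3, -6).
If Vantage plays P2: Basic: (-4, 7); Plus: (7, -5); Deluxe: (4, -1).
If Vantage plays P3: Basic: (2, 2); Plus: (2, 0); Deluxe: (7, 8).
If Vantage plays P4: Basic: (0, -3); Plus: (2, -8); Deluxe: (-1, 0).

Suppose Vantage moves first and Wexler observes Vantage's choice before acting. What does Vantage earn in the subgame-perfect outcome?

Work backward from Wexler's decision.
- P1: Wexler compares -5, 0, -6 and picks Plus; Vantage would get -2.
- P2: Wexler compares 7, -5, -1 and picks Basic; Vantage would get -4.
- P3: Wexler compares 2, 0, 8 and picks Deluxe; Vantage would get 7.
- P4: Wexler compares -3, -8, 0 and picks Deluxe; Vantage would get -1.
Among -2, -4, 7, -1, the best is 7 at P3. Subgame-perfect outcome: (P3, Deluxe) with payoffs (7, 8).

7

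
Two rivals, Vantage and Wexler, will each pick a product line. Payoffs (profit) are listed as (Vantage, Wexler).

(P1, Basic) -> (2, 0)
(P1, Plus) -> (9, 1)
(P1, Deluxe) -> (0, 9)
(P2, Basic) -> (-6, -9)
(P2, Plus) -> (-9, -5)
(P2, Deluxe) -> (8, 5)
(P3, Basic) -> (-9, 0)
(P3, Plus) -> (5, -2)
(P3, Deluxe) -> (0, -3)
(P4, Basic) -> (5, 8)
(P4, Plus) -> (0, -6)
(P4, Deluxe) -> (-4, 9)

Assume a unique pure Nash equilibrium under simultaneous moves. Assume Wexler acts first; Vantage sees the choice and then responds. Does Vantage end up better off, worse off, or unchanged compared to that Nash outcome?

worse off

Vantage best-responds to each possible Wexler move:
- Basic: Vantage compares 2, -6, -9, 5 and picks P4; Wexler would get 8.
- Plus: Vantage compares 9, -9, 5, 0 and picks P1; Wexler would get 1.
- Deluxe: Vantage compares 0, 8, 0, -4 and picks P2; Wexler would get 5.
Wexler's induced payoffs are 8, 1, 5, so Wexler commits to Basic. Subgame-perfect outcome: (P4, Basic) with payoffs (5, 8).
Now find the simultaneous Nash equilibrium.
Vantage's best replies: Basic→P4; Plus→P1; Deluxe→P2.
Wexler's best replies: P1→Deluxe; P2→Deluxe; P3→Basic; P4→Deluxe.
Only (P2, Deluxe) has each player best-responding; Nash payoffs (8, 5).
Vantage earns 5 sequentially versus 8 at the Nash outcome: worse off.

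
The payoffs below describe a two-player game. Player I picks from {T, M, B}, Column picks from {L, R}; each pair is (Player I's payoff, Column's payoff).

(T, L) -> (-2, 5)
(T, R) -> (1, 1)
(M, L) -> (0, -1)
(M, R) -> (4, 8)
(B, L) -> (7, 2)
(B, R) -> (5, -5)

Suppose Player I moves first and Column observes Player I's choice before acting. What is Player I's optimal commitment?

B

Column best-responds to each possible Player I move:
- T → Column plays L (best of 5, 1); Player I gets -2.
- M → Column plays R (best of -1, 8); Player I gets 4.
- B → Column plays L (best of 2, -5); Player I gets 7.
Maximizing over -2, 4, 7, Player I chooses B. Subgame-perfect outcome: (B, L) with payoffs (7, 2).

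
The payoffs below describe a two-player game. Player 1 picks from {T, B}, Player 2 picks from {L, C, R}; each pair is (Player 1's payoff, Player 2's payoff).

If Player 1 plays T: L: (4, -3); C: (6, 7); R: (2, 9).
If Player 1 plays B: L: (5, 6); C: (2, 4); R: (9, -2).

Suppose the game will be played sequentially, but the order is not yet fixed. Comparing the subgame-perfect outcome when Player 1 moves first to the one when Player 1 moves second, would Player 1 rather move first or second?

If Player 1 leads: Player 2's best replies are T→R, B→L; Player 1's induced payoffs 2, 5; outcome (B, L), payoffs (5, 6).
If Player 2 leads: Player 1's best replies are L→B, C→T, R→B; Player 2's induced payoffs 6, 7, -2; outcome (T, C), payoffs (6, 7).
Player 1 gets 5 moving first and 6 moving second, so Player 1 prefers to move second.

second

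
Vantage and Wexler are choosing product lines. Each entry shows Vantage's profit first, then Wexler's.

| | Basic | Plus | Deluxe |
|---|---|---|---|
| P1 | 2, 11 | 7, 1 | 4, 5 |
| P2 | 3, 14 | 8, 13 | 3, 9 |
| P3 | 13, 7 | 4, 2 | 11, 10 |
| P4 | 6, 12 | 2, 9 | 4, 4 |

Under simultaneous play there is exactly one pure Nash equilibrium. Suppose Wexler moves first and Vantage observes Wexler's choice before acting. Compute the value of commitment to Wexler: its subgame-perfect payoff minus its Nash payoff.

Backward induction with Wexler moving first.
- Basic: BR = P3, leader payoff 7.
- Plus: BR = P2, leader payoff 13.
- Deluxe: BR = P3, leader payoff 10.
Wexler's induced payoffs are 7, 13, 10, so Wexler commits to Plus. Subgame-perfect outcome: (P2, Plus) with payoffs (8, 13).
Now find the simultaneous Nash equilibrium.
Vantage's best replies: Basic→P3; Plus→P2; Deluxe→P3.
Wexler's best replies: P1→Basic; P2→Basic; P3→Deluxe; P4→Basic.
The unique mutual best reply is (P3, Deluxe), giving (11, 10).
Wexler's commitment gain: 13 − 10 = 3.

3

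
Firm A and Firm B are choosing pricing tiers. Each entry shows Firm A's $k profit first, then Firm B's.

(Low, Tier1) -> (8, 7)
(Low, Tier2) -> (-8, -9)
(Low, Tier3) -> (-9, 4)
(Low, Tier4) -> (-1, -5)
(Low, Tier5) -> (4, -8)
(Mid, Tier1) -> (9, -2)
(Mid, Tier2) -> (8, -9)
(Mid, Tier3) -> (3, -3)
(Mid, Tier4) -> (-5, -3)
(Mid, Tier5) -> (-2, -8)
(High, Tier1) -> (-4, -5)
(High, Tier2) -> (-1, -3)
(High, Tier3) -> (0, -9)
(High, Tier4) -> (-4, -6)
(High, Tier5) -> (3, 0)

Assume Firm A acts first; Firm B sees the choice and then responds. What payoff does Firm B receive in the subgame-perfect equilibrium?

Firm B best-responds to each possible Firm A move:
- Low: Firm B compares 7, -9, 4, -5, -8 and picks Tier1; Firm A would get 8.
- Mid: Firm B compares -2, -9, -3, -3, -8 and picks Tier1; Firm A would get 9.
- High: Firm B compares -5, -3, -9, -6, 0 and picks Tier5; Firm A would get 3.
Maximizing over 8, 9, 3, Firm A chooses Mid. Subgame-perfect outcome: (Mid, Tier1) with payoffs (9, -2).

-2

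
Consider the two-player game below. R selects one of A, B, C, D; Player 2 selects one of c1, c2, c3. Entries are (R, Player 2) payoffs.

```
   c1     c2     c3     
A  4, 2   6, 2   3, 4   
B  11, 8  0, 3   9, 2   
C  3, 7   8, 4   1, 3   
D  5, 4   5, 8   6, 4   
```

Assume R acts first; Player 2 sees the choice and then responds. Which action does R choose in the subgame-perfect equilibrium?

B

Player 2 best-responds to each possible R move:
- A: Player 2 compares 2, 2, 4 and picks c3; R would get 3.
- B: Player 2 compares 8, 3, 2 and picks c1; R would get 11.
- C: Player 2 compares 7, 4, 3 and picks c1; R would get 3.
- D: Player 2 compares 4, 8, 4 and picks c2; R would get 5.
R's induced payoffs are 3, 11, 3, 5, so R commits to B. Subgame-perfect outcome: (B, c1) with payoffs (11, 8).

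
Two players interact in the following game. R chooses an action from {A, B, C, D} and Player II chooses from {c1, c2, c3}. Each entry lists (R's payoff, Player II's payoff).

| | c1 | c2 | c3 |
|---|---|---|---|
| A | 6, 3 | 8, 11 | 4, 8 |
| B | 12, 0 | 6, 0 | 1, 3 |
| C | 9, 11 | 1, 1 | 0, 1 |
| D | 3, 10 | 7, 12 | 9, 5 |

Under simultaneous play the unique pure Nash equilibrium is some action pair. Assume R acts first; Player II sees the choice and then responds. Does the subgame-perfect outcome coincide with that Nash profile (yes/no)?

Player II best-responds to each possible R move:
- A: Player II compares 3, 11, 8 and picks c2; R would get 8.
- B: Player II compares 0, 0, 3 and picks c3; R would get 1.
- C: Player II compares 11, 1, 1 and picks c1; R would get 9.
- D: Player II compares 10, 12, 5 and picks c2; R would get 7.
Among 8, 1, 9, 7, the best is 9 at C. Subgame-perfect outcome: (C, c1) with payoffs (9, 11).
Now find the simultaneous Nash equilibrium.
R's best replies: c1→B; c2→A; c3→D.
Player II's best replies: A→c2; B→c3; C→c1; D→c2.
Only (A, c2) has each player best-responding; Nash payoffs (8, 11).
Sequential outcome (C, c1) differs from the Nash profile (A, c2).

no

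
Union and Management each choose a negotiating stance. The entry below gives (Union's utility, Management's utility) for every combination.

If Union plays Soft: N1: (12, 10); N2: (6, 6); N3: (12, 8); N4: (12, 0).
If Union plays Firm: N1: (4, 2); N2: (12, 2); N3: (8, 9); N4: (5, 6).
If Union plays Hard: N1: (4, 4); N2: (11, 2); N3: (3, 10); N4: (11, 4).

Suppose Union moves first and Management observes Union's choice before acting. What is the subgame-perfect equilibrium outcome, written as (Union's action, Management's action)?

(Soft, N1)

Solve by backward induction (Union leads).
- Soft → Management plays N1 (best of 10, 6, 8, 0); Union gets 12.
- Firm → Management plays N3 (best of 2, 2, 9, 6); Union gets 8.
- Hard → Management plays N3 (best of 4, 2, 10, 4); Union gets 3.
Among 12, 8, 3, the best is 12 at Soft. Subgame-perfect outcome: (Soft, N1) with payoffs (12, 10).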